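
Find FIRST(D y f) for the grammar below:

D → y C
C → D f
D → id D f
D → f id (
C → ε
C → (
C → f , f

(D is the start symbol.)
FIRST sets of the non-terminals involved (from the grammar, by fixed-point iteration):
  FIRST(D) = { 'f', 'id', 'y' }

To compute FIRST(D y f), process the symbols left to right:
Symbol D is a non-terminal. Add FIRST(D) \ {ε} = { 'f', 'id', 'y' }
D is not nullable (ε ∉ FIRST(D)), so stop here.
FIRST(D y f) = { 'f', 'id', 'y' }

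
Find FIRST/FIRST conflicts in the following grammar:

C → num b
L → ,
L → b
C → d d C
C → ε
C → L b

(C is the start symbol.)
No FIRST/FIRST conflicts.

FIRST sets of the non-terminals at (or reachable through a nullable prefix from) the front of some alternative:
  FIRST(L) = { ',', 'b' }

Productions for C:
  C → num b: FIRST = { 'num' }
  C → d d C: FIRST = { 'd' }
  C → ε: FIRST = { ε }
  C → L b: FIRST = { ',', 'b' }
Productions for L:
  L → ,: FIRST = { ',' }
  L → b: FIRST = { 'b' }

All alternatives of each non-terminal have pairwise disjoint FIRST sets.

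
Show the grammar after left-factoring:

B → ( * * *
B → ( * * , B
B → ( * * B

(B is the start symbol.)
Left-factoring transforms A → αβ₁ | αβ₂ into A → αA' and A' → β₁ | β₂
(α is the longest common prefix among the alternatives). Repeat until
no nonterminal has two alternatives with a common prefix.

Round 1: B has alternatives sharing prefix '( * *'. Introduce B': B → ( * * B'
  Add: B' → *
  Add: B' → , B
  Add: B' → B

No remaining common prefixes — done.

Resulting grammar:
B → ( * * B'
B' → *
B' → , B
B' → B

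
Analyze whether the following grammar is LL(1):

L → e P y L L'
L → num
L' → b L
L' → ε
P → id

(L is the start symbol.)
No. Predict set conflict for L': { 'b' }

Relevant sets:
  FOLLOW(L') = { $, 'b' }

For L:
  PREDICT(L → e P y L L') = { 'e' }
  PREDICT(L → num) = { 'num' }
For L':
  PREDICT(L' → b L) = { 'b' }
  PREDICT(L' → ε) = { $, 'b' }
P has a single production, so nothing to check there.

Conflict found: Predict set conflict for L': { 'b' }
The grammar is NOT LL(1).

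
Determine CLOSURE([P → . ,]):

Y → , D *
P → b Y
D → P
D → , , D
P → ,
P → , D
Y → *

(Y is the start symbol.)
{ [P → . ,] }

Start with: [P → . ,]
The dot precedes the terminal ',', so nothing is added.

CLOSURE = { [P → . ,] }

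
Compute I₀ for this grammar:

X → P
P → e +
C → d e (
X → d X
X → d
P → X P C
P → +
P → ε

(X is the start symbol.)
First, augment the grammar with X' → X
I₀ = CLOSURE({ [X' → . X] }):
  [X' → . X] has the dot before X: add [X → . P], [X → . d X], [X → . d]
  [X → . P] has the dot before P: add [P → . e +], [P → . X P C], [P → . +], [P → .]
No further items can be added.

I₀ = { [P → . +], [P → . X P C], [P → . e +], [P → .], [X → . P], [X → . d X], [X → . d], [X' → . X] }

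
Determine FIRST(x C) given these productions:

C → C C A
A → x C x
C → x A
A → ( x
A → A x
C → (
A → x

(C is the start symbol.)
{ 'x' }

To compute FIRST(x C), process the symbols left to right:
Symbol x is a terminal. Add 'x' and stop.
FIRST(x C) = { 'x' }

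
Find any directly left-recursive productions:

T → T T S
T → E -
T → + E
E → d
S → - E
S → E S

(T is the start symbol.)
Yes, T is left-recursive

T → T T S: LEFT RECURSIVE (starts with T)
T → E -: starts with E
T → + E: starts with '+'
E → d: starts with d
S → - E: starts with '-'
S → E S: starts with E

The grammar has direct left recursion on: T.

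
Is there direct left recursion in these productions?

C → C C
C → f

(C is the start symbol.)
Direct left recursion occurs when N → N α for some non-terminal N (the right-hand side begins with the left-hand side itself).

C → C C: LEFT RECURSIVE (starts with C)
C → f: starts with f

The grammar has direct left recursion on: C.

Answer: Yes, C is left-recursive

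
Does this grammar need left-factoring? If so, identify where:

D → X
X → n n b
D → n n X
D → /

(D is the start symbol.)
Left-factoring is needed when two productions for the same non-terminal
share a common prefix on the right-hand side.

Productions for D:
  D → X
  D → n n X
  D → /

No common prefixes found.

Answer: No, left-factoring is not needed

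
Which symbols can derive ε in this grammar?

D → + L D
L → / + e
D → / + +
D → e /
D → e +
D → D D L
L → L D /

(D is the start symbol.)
None

There are no ε-productions, so no non-terminal can derive ε.
No non-terminals are nullable.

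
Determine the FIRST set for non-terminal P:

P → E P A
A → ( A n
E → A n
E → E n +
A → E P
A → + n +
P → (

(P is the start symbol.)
To compute FIRST(P), examine every production with P on the left-hand side, reading each right-hand side left to right until a non-nullable symbol is reached.

FIRST sets of the other non-terminals involved (by the same procedure, iterated to a fixed point):
  FIRST(E) = { '(', '+' }

From P → E P A:
  - E is a non-terminal: add FIRST(E) \ {ε} = { '(', '+' }
    E is not nullable, so stop
From P → (:
  - '(' is a terminal: add '(' and stop

Collecting: FIRST(P) = { '(', '+' }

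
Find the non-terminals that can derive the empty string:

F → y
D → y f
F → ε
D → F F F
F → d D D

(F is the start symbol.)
A non-terminal is nullable if it can derive ε (the empty string): either it has an ε-production, or it has a production whose right-hand side consists entirely of nullable non-terminals.

ε-productions: F → ε
So F is immediately nullable.
D → F F F: every symbol on the right is nullable, so D is nullable too.
Every non-terminal is now nullable.
Nullable = { 'D', 'F' }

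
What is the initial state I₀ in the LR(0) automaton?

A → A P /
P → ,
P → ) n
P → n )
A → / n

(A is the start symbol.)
First, augment the grammar with A' → A
I₀ = CLOSURE({ [A' → . A] }):
  [A' → . A] has the dot before A: add [A → . A P /], [A → . / n]
No further items can be added.

I₀ = { [A → . / n], [A → . A P /], [A' → . A] }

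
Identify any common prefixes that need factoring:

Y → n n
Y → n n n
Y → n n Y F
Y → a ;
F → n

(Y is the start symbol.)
Yes, Y has productions with common prefix 'n n'

Left-factoring is needed when two productions for the same non-terminal
share a common prefix on the right-hand side.

Productions for Y:
  Y → n n
  Y → n n n
  Y → n n Y F
  Y → a ;

Found common prefix 'n n' in productions for Y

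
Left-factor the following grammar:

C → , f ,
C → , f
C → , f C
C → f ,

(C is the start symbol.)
C → , f C'
C' → ,
C' → ε
C' → C
C → f ,

Left-factoring transforms A → αβ₁ | αβ₂ into A → αA' and A' → β₁ | β₂
(α is the longest common prefix among the alternatives). Repeat until
no nonterminal has two alternatives with a common prefix.

Round 1: C has alternatives sharing prefix ', f'. Introduce C': C → , f C'
  Add: C' → ,
  Add: C' → ε
  Add: C' → C

No remaining common prefixes — done.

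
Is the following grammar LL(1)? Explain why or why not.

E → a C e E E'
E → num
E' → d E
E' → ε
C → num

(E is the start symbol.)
No. Predict set conflict for E': { 'd' }

A grammar is LL(1) if for each non-terminal N with multiple productions, the predict sets of those productions are pairwise disjoint, where PREDICT(N → α) = (FIRST(α) \ {ε}) ∪ (FOLLOW(N) if α ⇒* ε).

Relevant sets:
  FOLLOW(E') = { $, 'd' }

For E:
  PREDICT(E → a C e E E') = { 'a' }
  PREDICT(E → num) = { 'num' }
For E':
  PREDICT(E' → d E) = { 'd' }
  PREDICT(E' → ε) = { $, 'd' }
C has a single production, so nothing to check there.

Conflict found: Predict set conflict for E': { 'd' }
The grammar is NOT LL(1).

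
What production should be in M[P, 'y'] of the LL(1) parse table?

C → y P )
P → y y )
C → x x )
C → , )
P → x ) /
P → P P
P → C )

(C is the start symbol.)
P → y y ), P → P P, P → C )

To find M[P, 'y'], we find productions for P where 'y' is in the predict set (PREDICT(N → α) = (FIRST(α) \ {ε}) ∪ (FOLLOW(N) if α ⇒* ε)).

Relevant sets:
  FIRST(P) = { ',', 'x', 'y' }
  FIRST(C) = { ',', 'x', 'y' }

P → y y ): PREDICT = { 'y' }
  'y' is in predict set, so this production goes in M[P, 'y']
P → x ) /: PREDICT = { 'x' }
P → P P: PREDICT = { ',', 'x', 'y' }
  'y' is in predict set, so this production goes in M[P, 'y']
P → C ): PREDICT = { ',', 'x', 'y' }
  'y' is in predict set, so this production goes in M[P, 'y']

M[P, 'y'] = P → y y ), P → P P, P → C )  (a multiply-defined cell — the grammar is not LL(1))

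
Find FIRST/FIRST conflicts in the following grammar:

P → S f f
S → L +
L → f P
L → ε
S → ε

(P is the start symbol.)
A FIRST/FIRST conflict occurs when two productions N → α and N → β for the same non-terminal have FIRST(α) ∩ FIRST(β) ≠ ∅ (with ε ∈ FIRST of a nullable right-hand side, so two nullable alternatives also conflict).

FIRST sets of the non-terminals at (or reachable through a nullable prefix from) the front of some alternative:
  FIRST(L) = { 'f', ε }

Productions for S:
  S → L +: FIRST = { '+', 'f' }
  S → ε: FIRST = { ε }
Productions for L:
  L → f P: FIRST = { 'f' }
  L → ε: FIRST = { ε }
P has only one production, so no FIRST/FIRST conflict is possible there.

All alternatives of each non-terminal have pairwise disjoint FIRST sets.

Answer: No FIRST/FIRST conflicts.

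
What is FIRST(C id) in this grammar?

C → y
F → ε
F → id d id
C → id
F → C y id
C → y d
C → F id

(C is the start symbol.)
FIRST sets of the non-terminals involved (from the grammar, by fixed-point iteration):
  FIRST(C) = { 'id', 'y' }

To compute FIRST(C id), process the symbols left to right:
Symbol C is a non-terminal. Add FIRST(C) \ {ε} = { 'id', 'y' }
C is not nullable (ε ∉ FIRST(C)), so stop here.
FIRST(C id) = { 'id', 'y' }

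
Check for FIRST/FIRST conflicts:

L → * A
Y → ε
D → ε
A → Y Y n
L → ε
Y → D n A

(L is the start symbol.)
No FIRST/FIRST conflicts.

A FIRST/FIRST conflict occurs when two productions N → α and N → β for the same non-terminal have FIRST(α) ∩ FIRST(β) ≠ ∅ (with ε ∈ FIRST of a nullable right-hand side, so two nullable alternatives also conflict).

FIRST sets of the non-terminals at (or reachable through a nullable prefix from) the front of some alternative:
  FIRST(D) = { ε }

Productions for L:
  L → * A: FIRST = { '*' }
  L → ε: FIRST = { ε }
Productions for Y:
  Y → ε: FIRST = { ε }
  Y → D n A: FIRST = { 'n' }
D, A have only one production, so no FIRST/FIRST conflict is possible there.

All alternatives of each non-terminal have pairwise disjoint FIRST sets.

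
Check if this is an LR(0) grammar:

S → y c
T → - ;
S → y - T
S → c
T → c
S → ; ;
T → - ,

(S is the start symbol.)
Yes, the grammar is LR(0)

A grammar is LR(0) if no state in the canonical LR(0) collection has:
  - both a shift item (dot before a terminal) and a complete item (shift-reduce conflict), or
  - two or more complete items (reduce-reduce conflict; the accept item [S' → S .] counts as a complete item here).

Augment with S' → S and build the canonical LR(0) collection (I0 = CLOSURE({[S' → . S]}), then GOTO on every symbol after a dot until no new states appear). It has 13 states:
  I0: { [S → . ; ;], [S → . c], [S → . y - T], [S → . y c], [S' → . S] }  — shift
  I1: { [S → ; . ;] }  — shift
  I2: { [S' → S .] }  — accept
  I3: { [S → c .] }  — reduce
  I4: { [S → y . - T], [S → y . c] }  — shift
  I5: { [S → y - . T], [T → . - ,], [T → . - ;], [T → . c] }  — shift
  I6: { [S → y c .] }  — reduce
  I7: { [T → - . ,], [T → - . ;] }  — shift
  I8: { [S → y - T .] }  — reduce
  I9: { [T → c .] }  — reduce
  I10: { [T → - , .] }  — reduce
  I11: { [T → - ; .] }  — reduce
  I12: { [S → ; ; .] }  — reduce

Every state is either a pure shift/goto state or contains exactly one complete item and nothing to shift — no conflicts. The grammar is LR(0).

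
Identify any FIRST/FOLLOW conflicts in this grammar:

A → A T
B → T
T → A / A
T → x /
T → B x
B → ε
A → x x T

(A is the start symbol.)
A FIRST/FOLLOW conflict occurs when a non-terminal N has a nullable alternative N → β (β ⇒* ε) and another alternative N → α with FIRST(α) ∩ FOLLOW(N) ≠ ∅: on such a lookahead the parser cannot decide between expanding α and letting N vanish via β.

Nullable non-terminals: B.
FIRST sets used below: FIRST(T) = { 'x' }

B: nullable alternative(s) B → ε; FOLLOW(B) = { 'x' }
  B → T: FIRST \ {ε} = { 'x' } — overlaps FOLLOW(B) on { 'x' }: CONFLICT
  B → ε: FIRST \ {ε} = { } — this is the only nullable alternative, skip

A, T have no nullable alternative, so no FIRST/FOLLOW check is needed there.

So the grammar has 1 FIRST/FOLLOW conflict (marked CONFLICT above).

Answer: Yes. B → T with FOLLOW(B) on { 'x' }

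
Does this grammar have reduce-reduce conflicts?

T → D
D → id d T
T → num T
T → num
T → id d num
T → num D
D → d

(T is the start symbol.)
A reduce-reduce conflict occurs when an LR(0) state has two complete items [A → α .] and [B → β .] — both call for a reduction, and with no lookahead the parser cannot choose between them.

Augment with T' → T and build the canonical LR(0) collection (I0 = CLOSURE({[T' → . T]}), then GOTO on every symbol after a dot until no new states appear). It has 11 states:
  I0: { [D → . d], [D → . id d T], [T → . D], [T → . id d num], [T → . num D], [T → . num T], [T → . num], [T' → . T] }  — shift
  I1: { [T → D .] }  — reduce
  I2: { [T' → T .] }  — accept
  I3: { [D → d .] }  — reduce
  I4: { [D → id . d T], [T → id . d num] }  — shift
  I5: { [D → . d], [D → . id d T], [T → . D], [T → . id d num], [T → . num D], [T → . num T], [T → . num], [T → num . D], [T → num . T], [T → num .] }  — shift, reduce
  I6: { [T → D .], [T → num D .] }  — 2 reduces
  I7: { [T → num T .] }  — reduce
  I8: { [D → . d], [D → . id d T], [D → id d . T], [T → . D], [T → . id d num], [T → . num D], [T → . num T], [T → . num], [T → id d . num] }  — shift
  I9: { [D → id d T .] }  — reduce
  I10: { [D → . d], [D → . id d T], [T → . D], [T → . id d num], [T → . num D], [T → . num T], [T → . num], [T → id d num .], [T → num . D], [T → num . T], [T → num .] }  — shift, 2 reduces

I6 contains complete items [T → D .], [T → num D .] — reduce-reduce conflict.
I10 contains complete items [T → id d num .], [T → num .] — reduce-reduce conflict.

Answer: Yes — I6: [T → D .] vs [T → num D .]; I10: [T → id d num .] vs [T → num .]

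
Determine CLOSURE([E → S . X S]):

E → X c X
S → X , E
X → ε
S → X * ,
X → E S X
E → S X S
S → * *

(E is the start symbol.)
{ [E → . S X S], [E → . X c X], [E → S . X S], [S → . * *], [S → . X * ,], [S → . X , E], [X → . E S X], [X → .] }

Start with: [E → S . X S]
  [E → S . X S] has the dot before X: add [X → .], [X → . E S X]
  [X → . E S X] has the dot before E: add [E → . X c X], [E → . S X S]
  [E → . S X S] has the dot before S: add [S → . X , E], [S → . X * ,], [S → . * *]
No further items can be added.

CLOSURE = { [E → . S X S], [E → . X c X], [E → S . X S], [S → . * *], [S → . X * ,], [S → . X , E], [X → . E S X], [X → .] }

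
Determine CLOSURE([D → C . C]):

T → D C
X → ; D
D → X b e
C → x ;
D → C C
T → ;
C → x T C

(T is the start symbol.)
To compute CLOSURE, for each item [A → α.Bβ] where B is a non-terminal, add [B → .γ] for all productions B → γ; repeat for the newly added items until nothing changes.

Start with: [D → C . C]
  [D → C . C] has the dot before C: add [C → . x ;], [C → . x T C]
No further items can be added.

CLOSURE = { [C → . x ;], [C → . x T C], [D → C . C] }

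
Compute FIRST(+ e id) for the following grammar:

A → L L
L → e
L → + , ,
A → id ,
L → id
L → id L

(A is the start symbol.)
{ '+' }

To compute FIRST(+ e id), process the symbols left to right:
Symbol + is a terminal. Add '+' and stop.
FIRST(+ e id) = { '+' }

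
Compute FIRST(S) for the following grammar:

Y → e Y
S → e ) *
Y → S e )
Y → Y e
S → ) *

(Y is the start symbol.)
From S → e ) *:
  - e is a terminal: add 'e' and stop
From S → ) *:
  - ')' is a terminal: add ')' and stop

Collecting: FIRST(S) = { ')', 'e' }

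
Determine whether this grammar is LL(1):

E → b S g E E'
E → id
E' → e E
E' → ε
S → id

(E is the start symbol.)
No. Predict set conflict for E': { 'e' }

A grammar is LL(1) if for each non-terminal N with multiple productions, the predict sets of those productions are pairwise disjoint, where PREDICT(N → α) = (FIRST(α) \ {ε}) ∪ (FOLLOW(N) if α ⇒* ε).

Relevant sets:
  FOLLOW(E') = { $, 'e' }

For E:
  PREDICT(E → b S g E E') = { 'b' }
  PREDICT(E → id) = { 'id' }
For E':
  PREDICT(E' → e E) = { 'e' }
  PREDICT(E' → ε) = { $, 'e' }
S has a single production, so nothing to check there.

Conflict found: Predict set conflict for E': { 'e' }
The grammar is NOT LL(1).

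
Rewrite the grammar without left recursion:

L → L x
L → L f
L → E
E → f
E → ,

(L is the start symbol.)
L → E L'
L' → x L'
L' → f L'
L' → ε
E → f
E → ,

L is directly left-recursive. The standard transformation for
  A → A α₁ | ... | A α_m | β₁ | ... | β_n
is
  A  → β₁ A' | ... | β_n A'
  A' → α₁ A' | ... | α_m A' | ε

L → E becomes L → E L'
L → L x becomes L' → x L'
L → L f becomes L' → f L'
Add L' → ε

Productions for other non-terminals are unchanged:
  E → f
  E → ,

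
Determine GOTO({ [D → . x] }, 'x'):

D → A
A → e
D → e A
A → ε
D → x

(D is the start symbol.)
{ [D → x .] }

GOTO(I, 'x') = CLOSURE({ [A → αX.β] : [A → α.Xβ] ∈ I, X = 'x' })

Items with dot before 'x', with the dot advanced:
  [D → . x] → [D → x .]
Closure adds nothing (no advanced item has the dot before a non-terminal).

GOTO = { [D → x .] }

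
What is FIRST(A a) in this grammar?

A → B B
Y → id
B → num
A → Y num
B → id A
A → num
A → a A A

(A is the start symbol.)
{ 'a', 'id', 'num' }

FIRST sets of the non-terminals involved (from the grammar, by fixed-point iteration):
  FIRST(A) = { 'a', 'id', 'num' }

To compute FIRST(A a), process the symbols left to right:
Symbol A is a non-terminal. Add FIRST(A) \ {ε} = { 'a', 'id', 'num' }
A is not nullable (ε ∉ FIRST(A)), so stop here.
FIRST(A a) = { 'a', 'id', 'num' }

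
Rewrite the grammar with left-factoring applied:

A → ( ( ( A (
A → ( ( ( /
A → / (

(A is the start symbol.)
A → ( ( ( A'
A' → A (
A' → /
A → / (

Left-factoring transforms A → αβ₁ | αβ₂ into A → αA' and A' → β₁ | β₂
(α is the longest common prefix among the alternatives). Repeat until
no nonterminal has two alternatives with a common prefix.

Round 1: A has alternatives sharing prefix '( ( ('. Introduce A': A → ( ( ( A'
  Add: A' → A (
  Add: A' → /

No remaining common prefixes — done.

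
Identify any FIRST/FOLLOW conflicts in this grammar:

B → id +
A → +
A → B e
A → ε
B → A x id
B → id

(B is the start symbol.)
Yes. A → B e with FOLLOW(A) on { 'x' }

A FIRST/FOLLOW conflict occurs when a non-terminal N has a nullable alternative N → β (β ⇒* ε) and another alternative N → α with FIRST(α) ∩ FOLLOW(N) ≠ ∅: on such a lookahead the parser cannot decide between expanding α and letting N vanish via β.

Nullable non-terminals: A.
FIRST sets used below: FIRST(B) = { '+', 'id', 'x' }

A: nullable alternative(s) A → ε; FOLLOW(A) = { 'x' }
  A → +: FIRST \ {ε} = { '+' } — disjoint from FOLLOW(A)
  A → B e: FIRST \ {ε} = { '+', 'id', 'x' } — overlaps FOLLOW(A) on { 'x' }: CONFLICT
  A → ε: FIRST \ {ε} = { } — this is the only nullable alternative, skip

B has no nullable alternative, so no FIRST/FOLLOW check is needed there.

So the grammar has 1 FIRST/FOLLOW conflict (marked CONFLICT above).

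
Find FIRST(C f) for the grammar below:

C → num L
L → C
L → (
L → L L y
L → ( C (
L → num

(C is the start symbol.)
{ 'num' }

FIRST sets of the non-terminals involved (from the grammar, by fixed-point iteration):
  FIRST(C) = { 'num' }

To compute FIRST(C f), process the symbols left to right:
Symbol C is a non-terminal. Add FIRST(C) \ {ε} = { 'num' }
C is not nullable (ε ∉ FIRST(C)), so stop here.
FIRST(C f) = { 'num' }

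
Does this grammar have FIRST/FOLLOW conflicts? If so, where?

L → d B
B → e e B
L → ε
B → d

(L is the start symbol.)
A FIRST/FOLLOW conflict occurs when a non-terminal N has a nullable alternative N → β (β ⇒* ε) and another alternative N → α with FIRST(α) ∩ FOLLOW(N) ≠ ∅: on such a lookahead the parser cannot decide between expanding α and letting N vanish via β.

Nullable non-terminals: L.

L: nullable alternative(s) L → ε; FOLLOW(L) = { $ }
  L → d B: FIRST \ {ε} = { 'd' } — disjoint from FOLLOW(L)
  L → ε: FIRST \ {ε} = { } — this is the only nullable alternative, skip

B has no nullable alternative, so no FIRST/FOLLOW check is needed there.

No FIRST/FOLLOW conflicts found.

Answer: No FIRST/FOLLOW conflicts.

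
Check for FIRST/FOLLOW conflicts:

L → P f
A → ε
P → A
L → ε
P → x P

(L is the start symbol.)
Nullable non-terminals: A, L, P.
FIRST sets used below: FIRST(P) = { 'x', ε }, FIRST(A) = { ε }
A has a nullable alternative but only one production, so nothing to check.

L: nullable alternative(s) L → ε; FOLLOW(L) = { $ }
  L → P f: FIRST \ {ε} = { 'f', 'x' } — disjoint from FOLLOW(L)
  L → ε: FIRST \ {ε} = { } — this is the only nullable alternative, skip

P: nullable alternative(s) P → A; FOLLOW(P) = { 'f' }
  P → A: FIRST \ {ε} = { } — this is the only nullable alternative, skip
  P → x P: FIRST \ {ε} = { 'x' } — disjoint from FOLLOW(P)

No FIRST/FOLLOW conflicts found.

Answer: No FIRST/FOLLOW conflicts.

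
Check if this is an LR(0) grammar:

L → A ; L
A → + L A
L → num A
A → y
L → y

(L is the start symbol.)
No. Reduce-reduce conflict: [A → y .] and [L → y .]

A grammar is LR(0) if no state in the canonical LR(0) collection has:
  - both a shift item (dot before a terminal) and a complete item (shift-reduce conflict), or
  - two or more complete items (reduce-reduce conflict; the accept item [L' → L .] counts as a complete item here).

Augment with L' → L and build the canonical LR(0) collection (I0 = CLOSURE({[L' → . L]}), then GOTO on every symbol after a dot until no new states appear). It has 12 states:
  I0: { [A → . + L A], [A → . y], [L → . A ; L], [L → . num A], [L → . y], [L' → . L] }  — shift
  I1: { [A → + . L A], [A → . + L A], [A → . y], [L → . A ; L], [L → . num A], [L → . y] }  — shift
  I2: { [L → A . ; L] }  — shift
  I3: { [L' → L .] }  — accept
  I4: { [A → . + L A], [A → . y], [L → num . A] }  — shift
  I5: { [A → y .], [L → y .] }  — 2 reduces
  I6: { [L → num A .] }  — reduce
  I7: { [A → y .] }  — reduce
  I8: { [A → . + L A], [A → . y], [L → . A ; L], [L → . num A], [L → . y], [L → A ; . L] }  — shift
  I9: { [L → A ; L .] }  — reduce
  I10: { [A → + L . A], [A → . + L A], [A → . y] }  — shift
  I11: { [A → + L A .] }  — reduce

Conflict in state I5:
  Reduce-reduce conflict: [A → y .] and [L → y .]
So the grammar is NOT LR(0).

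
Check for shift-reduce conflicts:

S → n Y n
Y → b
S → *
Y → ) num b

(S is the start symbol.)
No shift-reduce conflicts

A shift-reduce conflict occurs when an LR(0) state has both:
  - a complete (reduce) item [A → α .] (dot at the end), and
  - a shift item [B → β . c γ] (dot before a terminal).

Augment with S' → S and build the canonical LR(0) collection (I0 = CLOSURE({[S' → . S]}), then GOTO on every symbol after a dot until no new states appear). It has 10 states:
  I0: { [S → . *], [S → . n Y n], [S' → . S] }  — shift
  I1: { [S → * .] }  — reduce
  I2: { [S' → S .] }  — accept
  I3: { [S → n . Y n], [Y → . ) num b], [Y → . b] }  — shift
  I4: { [Y → ) . num b] }  — shift
  I5: { [S → n Y . n] }  — shift
  I6: { [Y → b .] }  — reduce
  I7: { [S → n Y n .] }  — reduce
  I8: { [Y → ) num . b] }  — shift
  I9: { [Y → ) num b .] }  — reduce

No state contains both a complete item and a shift item.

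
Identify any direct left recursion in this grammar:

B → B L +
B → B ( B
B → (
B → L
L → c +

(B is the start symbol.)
Yes, B is left-recursive

Direct left recursion occurs when N → N α for some non-terminal N (the right-hand side begins with the left-hand side itself).

B → B L +: LEFT RECURSIVE (starts with B)
B → B ( B: LEFT RECURSIVE (starts with B)
B → (: starts with '('
B → L: starts with L
L → c +: starts with c

The grammar has direct left recursion on: B.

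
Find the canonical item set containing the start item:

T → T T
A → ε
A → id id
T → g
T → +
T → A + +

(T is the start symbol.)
{ [A → . id id], [A → .], [T → . +], [T → . A + +], [T → . T T], [T → . g], [T' → . T] }

First, augment the grammar with T' → T
I₀ = CLOSURE({ [T' → . T] }):
  [T' → . T] has the dot before T: add [T → . T T], [T → . g], [T → . +], [T → . A + +]
  [T → . A + +] has the dot before A: add [A → .], [A → . id id]
No further items can be added.

I₀ = { [A → . id id], [A → .], [T → . +], [T → . A + +], [T → . T T], [T → . g], [T' → . T] }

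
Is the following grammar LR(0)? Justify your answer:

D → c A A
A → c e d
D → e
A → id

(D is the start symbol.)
Yes, the grammar is LR(0)

Augment with D' → D and build the canonical LR(0) collection (I0 = CLOSURE({[D' → . D]}), then GOTO on every symbol after a dot until no new states appear). It has 10 states:
  I0: { [D → . c A A], [D → . e], [D' → . D] }  — shift
  I1: { [D' → D .] }  — accept
  I2: { [A → . c e d], [A → . id], [D → c . A A] }  — shift
  I3: { [D → e .] }  — reduce
  I4: { [A → . c e d], [A → . id], [D → c A . A] }  — shift
  I5: { [A → c . e d] }  — shift
  I6: { [A → id .] }  — reduce
  I7: { [A → c e . d] }  — shift
  I8: { [A → c e d .] }  — reduce
  I9: { [D → c A A .] }  — reduce

Every state is either a pure shift/goto state or contains exactly one complete item and nothing to shift — no conflicts. The grammar is LR(0).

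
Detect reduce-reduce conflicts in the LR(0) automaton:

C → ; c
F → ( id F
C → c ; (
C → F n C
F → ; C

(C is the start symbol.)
A reduce-reduce conflict occurs when an LR(0) state has two complete items [A → α .] and [B → β .] — both call for a reduction, and with no lookahead the parser cannot choose between them.

Augment with C' → C and build the canonical LR(0) collection (I0 = CLOSURE({[C' → . C]}), then GOTO on every symbol after a dot until no new states appear). It has 15 states:
  I0: { [C → . ; c], [C → . F n C], [C → . c ; (], [C' → . C], [F → . ( id F], [F → . ; C] }  — shift
  I1: { [F → ( . id F] }  — shift
  I2: { [C → . ; c], [C → . F n C], [C → . c ; (], [C → ; . c], [F → . ( id F], [F → . ; C], [F → ; . C] }  — shift
  I3: { [C' → C .] }  — accept
  I4: { [C → F . n C] }  — shift
  I5: { [C → c . ; (] }  — shift
  I6: { [C → c ; . (] }  — shift
  I7: { [C → c ; ( .] }  — reduce
  I8: { [C → . ; c], [C → . F n C], [C → . c ; (], [C → F n . C], [F → . ( id F], [F → . ; C] }  — shift
  I9: { [C → F n C .] }  — reduce
  I10: { [F → ; C .] }  — reduce
  I11: { [C → ; c .], [C → c . ; (] }  — shift, reduce
  I12: { [F → ( id . F], [F → . ( id F], [F → . ; C] }  — shift
  I13: { [C → . ; c], [C → . F n C], [C → . c ; (], [F → . ( id F], [F → . ; C], [F → ; . C] }  — shift
  I14: { [F → ( id F .] }  — reduce

No state contains more than one complete item.

Answer: No reduce-reduce conflicts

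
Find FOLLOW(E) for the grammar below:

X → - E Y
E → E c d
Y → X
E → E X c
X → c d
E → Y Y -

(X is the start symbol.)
{ '-', 'c' }

In X → - E Y: E is followed by Y, add FIRST(Y) \ {ε} = { '-', 'c' }
In E → E c d: E is followed by c d, add FIRST(c d) \ {ε} = { 'c' }
In E → E X c: E is followed by X c, add FIRST(X c) \ {ε} = { '-', 'c' }

Taking the union: FOLLOW(E) = { '-', 'c' }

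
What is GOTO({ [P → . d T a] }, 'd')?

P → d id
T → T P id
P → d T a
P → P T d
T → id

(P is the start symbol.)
GOTO(I, 'd') = CLOSURE({ [A → αX.β] : [A → α.Xβ] ∈ I, X = 'd' })

Items with dot before 'd', with the dot advanced:
  [P → . d T a] → [P → d . T a]
Closure of the advanced items:
  [P → d . T a] has the dot before T: add [T → . T P id], [T → . id]

GOTO = { [P → d . T a], [T → . T P id], [T → . id] }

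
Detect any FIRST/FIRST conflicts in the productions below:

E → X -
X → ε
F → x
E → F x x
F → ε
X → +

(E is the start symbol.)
A FIRST/FIRST conflict occurs when two productions N → α and N → β for the same non-terminal have FIRST(α) ∩ FIRST(β) ≠ ∅ (with ε ∈ FIRST of a nullable right-hand side, so two nullable alternatives also conflict).

FIRST sets of the non-terminals at (or reachable through a nullable prefix from) the front of some alternative:
  FIRST(X) = { '+', ε }
  FIRST(F) = { 'x', ε }

Productions for E:
  E → X -: FIRST = { '+', '-' }
  E → F x x: FIRST = { 'x' }
Productions for X:
  X → ε: FIRST = { ε }
  X → +: FIRST = { '+' }
Productions for F:
  F → x: FIRST = { 'x' }
  F → ε: FIRST = { ε }

All alternatives of each non-terminal have pairwise disjoint FIRST sets.

Answer: No FIRST/FIRST conflicts.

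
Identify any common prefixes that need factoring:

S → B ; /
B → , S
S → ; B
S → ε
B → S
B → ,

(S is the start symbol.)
Left-factoring is needed when two productions for the same non-terminal
share a common prefix on the right-hand side.

Productions for S:
  S → B ; /
  S → ; B
  S → ε
Productions for B:
  B → , S
  B → S
  B → ,

Found common prefix ',' in productions for B

Answer: Yes, B has productions with common prefix ','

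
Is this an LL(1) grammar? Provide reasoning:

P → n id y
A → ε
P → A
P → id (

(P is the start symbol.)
A grammar is LL(1) if for each non-terminal N with multiple productions, the predict sets of those productions are pairwise disjoint, where PREDICT(N → α) = (FIRST(α) \ {ε}) ∪ (FOLLOW(N) if α ⇒* ε).

Relevant sets:
  FIRST(A) = { ε }
  FOLLOW(P) = { $ }

For P:
  PREDICT(P → n id y) = { 'n' }
  PREDICT(P → A) = { $ }
  PREDICT(P → id '(') = { 'id' }
A has a single production, so nothing to check there.

All predict sets are disjoint. The grammar IS LL(1).

Answer: Yes, the grammar is LL(1).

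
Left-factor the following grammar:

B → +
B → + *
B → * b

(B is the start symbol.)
Left-factoring transforms A → αβ₁ | αβ₂ into A → αA' and A' → β₁ | β₂
(α is the longest common prefix among the alternatives). Repeat until
no nonterminal has two alternatives with a common prefix.

Round 1: B has alternatives sharing prefix '+'. Introduce B': B → + B'
  Add: B' → ε
  Add: B' → *

No remaining common prefixes — done.

Resulting grammar:
B → + B'
B' → ε
B' → *
B → * b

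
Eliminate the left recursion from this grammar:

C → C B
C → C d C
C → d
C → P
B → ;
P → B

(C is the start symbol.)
C is directly left-recursive. The standard transformation for
  A → A α₁ | ... | A α_m | β₁ | ... | β_n
is
  A  → β₁ A' | ... | β_n A'
  A' → α₁ A' | ... | α_m A' | ε

C → d becomes C → d C'
C → P becomes C → P C'
C → C B becomes C' → B C'
C → C d C becomes C' → d C C'
Add C' → ε

Productions for other non-terminals are unchanged:
  B → ;
  P → B

Resulting grammar:
C → d C'
C → P C'
C' → B C'
C' → d C C'
C' → ε
B → ;
P → B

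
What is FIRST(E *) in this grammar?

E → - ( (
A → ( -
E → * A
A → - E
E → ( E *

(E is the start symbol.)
{ '(', '*', '-' }

FIRST sets of the non-terminals involved (from the grammar, by fixed-point iteration):
  FIRST(E) = { '(', '*', '-' }

To compute FIRST(E *), process the symbols left to right:
Symbol E is a non-terminal. Add FIRST(E) \ {ε} = { '(', '*', '-' }
E is not nullable (ε ∉ FIRST(E)), so stop here.
FIRST(E *) = { '(', '*', '-' }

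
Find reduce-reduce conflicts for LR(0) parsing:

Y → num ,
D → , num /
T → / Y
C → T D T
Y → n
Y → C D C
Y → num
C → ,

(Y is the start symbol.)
No reduce-reduce conflicts

A reduce-reduce conflict occurs when an LR(0) state has two complete items [A → α .] and [B → β .] — both call for a reduction, and with no lookahead the parser cannot choose between them.

Augment with Y' → Y and build the canonical LR(0) collection (I0 = CLOSURE({[Y' → . Y]}), then GOTO on every symbol after a dot until no new states appear). It has 17 states:
  I0: { [C → . ,], [C → . T D T], [T → . / Y], [Y → . C D C], [Y → . n], [Y → . num ,], [Y → . num], [Y' → . Y] }  — shift
  I1: { [C → , .] }  — reduce
  I2: { [C → . ,], [C → . T D T], [T → . / Y], [T → / . Y], [Y → . C D C], [Y → . n], [Y → . num ,], [Y → . num] }  — shift
  I3: { [D → . , num /], [Y → C . D C] }  — shift
  I4: { [C → T . D T], [D → . , num /] }  — shift
  I5: { [Y' → Y .] }  — accept
  I6: { [Y → n .] }  — reduce
  I7: { [Y → num . ,], [Y → num .] }  — shift, reduce
  I8: { [Y → num , .] }  — reduce
  I9: { [D → , . num /] }  — shift
  I10: { [C → T D . T], [T → . / Y] }  — shift
  I11: { [C → T D T .] }  — reduce
  I12: { [D → , num . /] }  — shift
  I13: { [D → , num / .] }  — reduce
  I14: { [C → . ,], [C → . T D T], [T → . / Y], [Y → C D . C] }  — shift
  I15: { [Y → C D C .] }  — reduce
  I16: { [T → / Y .] }  — reduce

No state contains more than one complete item.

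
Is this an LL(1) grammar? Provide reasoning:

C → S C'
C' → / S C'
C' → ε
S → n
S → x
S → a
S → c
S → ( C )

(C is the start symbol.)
Yes, the grammar is LL(1).

A grammar is LL(1) if for each non-terminal N with multiple productions, the predict sets of those productions are pairwise disjoint, where PREDICT(N → α) = (FIRST(α) \ {ε}) ∪ (FOLLOW(N) if α ⇒* ε).

Relevant sets:
  FOLLOW(C') = { $, ')' }

For C':
  PREDICT(C' → '/' S C') = { '/' }
  PREDICT(C' → ε) = { $, ')' }
For S:
  PREDICT(S → n) = { 'n' }
  PREDICT(S → x) = { 'x' }
  PREDICT(S → a) = { 'a' }
  PREDICT(S → c) = { 'c' }
  PREDICT(S → '(' C ')') = { '(' }
C has a single production, so nothing to check there.

All predict sets are disjoint. The grammar IS LL(1).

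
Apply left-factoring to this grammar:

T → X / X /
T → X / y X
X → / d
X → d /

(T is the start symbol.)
Left-factoring transforms A → αβ₁ | αβ₂ into A → αA' and A' → β₁ | β₂
(α is the longest common prefix among the alternatives). Repeat until
no nonterminal has two alternatives with a common prefix.

Round 1: T has alternatives sharing prefix 'X /'. Introduce T': T → X / T'
  Add: T' → X /
  Add: T' → y X

No remaining common prefixes — done.

Resulting grammar:
T → X / T'
T' → X /
T' → y X
X → / d
X → d /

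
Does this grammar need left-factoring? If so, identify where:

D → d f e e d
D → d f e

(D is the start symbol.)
Left-factoring is needed when two productions for the same non-terminal
share a common prefix on the right-hand side.

Productions for D:
  D → d f e e d
  D → d f e

Found common prefix 'd f e' in productions for D

Answer: Yes, D has productions with common prefix 'd f e'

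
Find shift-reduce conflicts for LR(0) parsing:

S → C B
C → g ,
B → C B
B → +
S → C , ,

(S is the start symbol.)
No shift-reduce conflicts

A shift-reduce conflict occurs when an LR(0) state has both:
  - a complete (reduce) item [A → α .] (dot at the end), and
  - a shift item [B → β . c γ] (dot before a terminal).

Augment with S' → S and build the canonical LR(0) collection (I0 = CLOSURE({[S' → . S]}), then GOTO on every symbol after a dot until no new states appear). It has 11 states:
  I0: { [C → . g ,], [S → . C , ,], [S → . C B], [S' → . S] }  — shift
  I1: { [B → . +], [B → . C B], [C → . g ,], [S → C . , ,], [S → C . B] }  — shift
  I2: { [S' → S .] }  — accept
  I3: { [C → g . ,] }  — shift
  I4: { [C → g , .] }  — reduce
  I5: { [B → + .] }  — reduce
  I6: { [S → C , . ,] }  — shift
  I7: { [S → C B .] }  — reduce
  I8: { [B → . +], [B → . C B], [B → C . B], [C → . g ,] }  — shift
  I9: { [B → C B .] }  — reduce
  I10: { [S → C , , .] }  — reduce

No state contains both a complete item and a shift item.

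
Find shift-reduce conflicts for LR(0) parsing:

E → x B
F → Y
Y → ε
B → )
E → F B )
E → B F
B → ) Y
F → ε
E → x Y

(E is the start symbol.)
Yes — I0: [F → .] vs [B → . )]; I6: [Y → .] vs [B → . )]

A shift-reduce conflict occurs when an LR(0) state has both:
  - a complete (reduce) item [A → α .] (dot at the end), and
  - a shift item [B → β . c γ] (dot before a terminal).

Augment with E' → E and build the canonical LR(0) collection (I0 = CLOSURE({[E' → . E]}), then GOTO on every symbol after a dot until no new states appear). It has 13 states:
  I0: { [B → . ) Y], [B → . )], [E → . B F], [E → . F B )], [E → . x B], [E → . x Y], [E' → . E], [F → . Y], [F → .], [Y → .] }  — shift, 2 reduces
  I1: { [B → ) . Y], [B → ) .], [Y → .] }  — 2 reduces
  I2: { [E → B . F], [F → . Y], [F → .], [Y → .] }  — 2 reduces
  I3: { [E' → E .] }  — accept
  I4: { [B → . ) Y], [B → . )], [E → F . B )] }  — shift
  I5: { [F → Y .] }  — reduce
  I6: { [B → . ) Y], [B → . )], [E → x . B], [E → x . Y], [Y → .] }  — shift, reduce
  I7: { [E → x B .] }  — reduce
  I8: { [E → x Y .] }  — reduce
  I9: { [E → F B . )] }  — shift
  I10: { [E → F B ) .] }  — reduce
  I11: { [E → B F .] }  — reduce
  I12: { [B → ) Y .] }  — reduce

I0 contains reduce items [F → .], [Y → .] and shift items [B → . )], [B → . ) Y], [E → . x B], [E → . x Y] — shift-reduce conflict.
I6 contains reduce item [Y → .] and shift items [B → . )], [B → . ) Y] — shift-reduce conflict.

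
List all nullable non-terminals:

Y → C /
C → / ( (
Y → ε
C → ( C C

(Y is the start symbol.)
ε-productions: Y → ε
So Y is immediately nullable.
No further non-terminal can be added: every production for the remaining non-terminals contains a terminal or a non-nullable non-terminal.
Nullable = { 'Y' }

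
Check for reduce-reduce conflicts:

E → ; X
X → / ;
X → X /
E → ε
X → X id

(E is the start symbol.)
Augment with E' → E and build the canonical LR(0) collection (I0 = CLOSURE({[E' → . E]}), then GOTO on every symbol after a dot until no new states appear). It has 8 states:
  I0: { [E → . ; X], [E → .], [E' → . E] }  — shift, reduce
  I1: { [E → ; . X], [X → . / ;], [X → . X /], [X → . X id] }  — shift
  I2: { [E' → E .] }  — accept
  I3: { [X → / . ;] }  — shift
  I4: { [E → ; X .], [X → X . /], [X → X . id] }  — shift, reduce
  I5: { [X → X / .] }  — reduce
  I6: { [X → X id .] }  — reduce
  I7: { [X → / ; .] }  — reduce

No state contains more than one complete item.

Answer: No reduce-reduce conflicts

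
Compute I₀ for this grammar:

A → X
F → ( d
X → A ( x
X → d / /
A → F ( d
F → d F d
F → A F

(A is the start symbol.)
{ [A → . F ( d], [A → . X], [A' → . A], [F → . ( d], [F → . A F], [F → . d F d], [X → . A ( x], [X → . d / /] }

First, augment the grammar with A' → A
I₀ = CLOSURE({ [A' → . A] }):
  [A' → . A] has the dot before A: add [A → . X], [A → . F ( d]
  [A → . X] has the dot before X: add [X → . A ( x], [X → . d / /]
  [A → . F ( d] has the dot before F: add [F → . ( d], [F → . d F d], [F → . A F]
No further items can be added.

I₀ = { [A → . F ( d], [A → . X], [A' → . A], [F → . ( d], [F → . A F], [F → . d F d], [X → . A ( x], [X → . d / /] }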